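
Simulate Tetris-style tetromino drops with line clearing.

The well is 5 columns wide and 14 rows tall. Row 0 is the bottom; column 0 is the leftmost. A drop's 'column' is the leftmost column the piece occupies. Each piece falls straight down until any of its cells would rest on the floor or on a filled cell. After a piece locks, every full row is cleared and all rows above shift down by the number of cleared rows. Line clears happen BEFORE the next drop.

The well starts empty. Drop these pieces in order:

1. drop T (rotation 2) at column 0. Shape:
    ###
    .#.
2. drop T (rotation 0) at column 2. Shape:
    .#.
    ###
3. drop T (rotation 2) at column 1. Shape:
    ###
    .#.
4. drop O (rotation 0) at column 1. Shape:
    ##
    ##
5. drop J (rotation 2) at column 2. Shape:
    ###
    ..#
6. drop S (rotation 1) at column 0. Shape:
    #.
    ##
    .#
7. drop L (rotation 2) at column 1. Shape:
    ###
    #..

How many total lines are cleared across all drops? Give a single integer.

Drop 1: T rot2 at col 0 lands with bottom-row=0; cleared 0 line(s) (total 0); column heights now [2 2 2 0 0], max=2
Drop 2: T rot0 at col 2 lands with bottom-row=2; cleared 0 line(s) (total 0); column heights now [2 2 3 4 3], max=4
Drop 3: T rot2 at col 1 lands with bottom-row=3; cleared 0 line(s) (total 0); column heights now [2 5 5 5 3], max=5
Drop 4: O rot0 at col 1 lands with bottom-row=5; cleared 0 line(s) (total 0); column heights now [2 7 7 5 3], max=7
Drop 5: J rot2 at col 2 lands with bottom-row=6; cleared 0 line(s) (total 0); column heights now [2 7 8 8 8], max=8
Drop 6: S rot1 at col 0 lands with bottom-row=7; cleared 0 line(s) (total 0); column heights now [10 9 8 8 8], max=10
Drop 7: L rot2 at col 1 lands with bottom-row=9; cleared 0 line(s) (total 0); column heights now [10 11 11 11 8], max=11

Answer: 0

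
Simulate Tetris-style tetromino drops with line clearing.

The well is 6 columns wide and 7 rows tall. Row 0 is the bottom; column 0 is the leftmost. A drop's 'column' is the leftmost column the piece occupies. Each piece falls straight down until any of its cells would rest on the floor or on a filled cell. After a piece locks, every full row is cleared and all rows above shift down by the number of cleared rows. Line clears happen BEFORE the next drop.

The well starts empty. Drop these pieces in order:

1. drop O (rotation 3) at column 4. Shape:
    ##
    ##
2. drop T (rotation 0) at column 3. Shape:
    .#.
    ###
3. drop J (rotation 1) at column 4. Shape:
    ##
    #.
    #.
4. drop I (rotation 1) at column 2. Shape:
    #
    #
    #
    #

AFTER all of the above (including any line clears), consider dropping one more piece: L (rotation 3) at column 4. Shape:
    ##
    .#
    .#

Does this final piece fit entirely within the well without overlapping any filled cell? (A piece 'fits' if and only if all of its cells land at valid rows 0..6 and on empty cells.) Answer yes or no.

Drop 1: O rot3 at col 4 lands with bottom-row=0; cleared 0 line(s) (total 0); column heights now [0 0 0 0 2 2], max=2
Drop 2: T rot0 at col 3 lands with bottom-row=2; cleared 0 line(s) (total 0); column heights now [0 0 0 3 4 3], max=4
Drop 3: J rot1 at col 4 lands with bottom-row=4; cleared 0 line(s) (total 0); column heights now [0 0 0 3 7 7], max=7
Drop 4: I rot1 at col 2 lands with bottom-row=0; cleared 0 line(s) (total 0); column heights now [0 0 4 3 7 7], max=7
Test piece L rot3 at col 4 (width 2): heights before test = [0 0 4 3 7 7]; fits = False

Answer: no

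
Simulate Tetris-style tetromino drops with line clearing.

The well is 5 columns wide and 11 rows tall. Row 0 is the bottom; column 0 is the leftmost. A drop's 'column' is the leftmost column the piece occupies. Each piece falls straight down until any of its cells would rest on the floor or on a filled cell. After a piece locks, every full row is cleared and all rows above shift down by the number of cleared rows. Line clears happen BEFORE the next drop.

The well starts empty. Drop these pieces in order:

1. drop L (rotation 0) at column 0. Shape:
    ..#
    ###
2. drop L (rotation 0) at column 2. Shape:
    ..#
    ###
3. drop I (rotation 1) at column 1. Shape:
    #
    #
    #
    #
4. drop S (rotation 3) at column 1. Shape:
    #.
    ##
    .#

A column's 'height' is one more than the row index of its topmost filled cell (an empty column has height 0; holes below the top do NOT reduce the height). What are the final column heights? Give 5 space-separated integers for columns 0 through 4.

Answer: 1 7 6 3 4

Derivation:
Drop 1: L rot0 at col 0 lands with bottom-row=0; cleared 0 line(s) (total 0); column heights now [1 1 2 0 0], max=2
Drop 2: L rot0 at col 2 lands with bottom-row=2; cleared 0 line(s) (total 0); column heights now [1 1 3 3 4], max=4
Drop 3: I rot1 at col 1 lands with bottom-row=1; cleared 0 line(s) (total 0); column heights now [1 5 3 3 4], max=5
Drop 4: S rot3 at col 1 lands with bottom-row=4; cleared 0 line(s) (total 0); column heights now [1 7 6 3 4], max=7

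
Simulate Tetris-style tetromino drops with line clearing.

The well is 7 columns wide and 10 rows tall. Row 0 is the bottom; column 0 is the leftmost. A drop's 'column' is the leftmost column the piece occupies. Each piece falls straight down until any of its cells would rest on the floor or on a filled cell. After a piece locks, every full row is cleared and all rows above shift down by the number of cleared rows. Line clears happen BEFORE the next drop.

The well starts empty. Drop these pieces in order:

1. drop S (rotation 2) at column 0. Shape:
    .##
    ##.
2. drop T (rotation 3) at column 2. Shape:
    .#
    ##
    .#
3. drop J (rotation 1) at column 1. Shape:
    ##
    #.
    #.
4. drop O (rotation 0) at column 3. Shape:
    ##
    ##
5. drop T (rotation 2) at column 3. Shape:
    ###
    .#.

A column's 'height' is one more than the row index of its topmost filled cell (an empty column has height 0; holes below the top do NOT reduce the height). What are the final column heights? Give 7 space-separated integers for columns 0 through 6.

Drop 1: S rot2 at col 0 lands with bottom-row=0; cleared 0 line(s) (total 0); column heights now [1 2 2 0 0 0 0], max=2
Drop 2: T rot3 at col 2 lands with bottom-row=1; cleared 0 line(s) (total 0); column heights now [1 2 3 4 0 0 0], max=4
Drop 3: J rot1 at col 1 lands with bottom-row=2; cleared 0 line(s) (total 0); column heights now [1 5 5 4 0 0 0], max=5
Drop 4: O rot0 at col 3 lands with bottom-row=4; cleared 0 line(s) (total 0); column heights now [1 5 5 6 6 0 0], max=6
Drop 5: T rot2 at col 3 lands with bottom-row=6; cleared 0 line(s) (total 0); column heights now [1 5 5 8 8 8 0], max=8

Answer: 1 5 5 8 8 8 0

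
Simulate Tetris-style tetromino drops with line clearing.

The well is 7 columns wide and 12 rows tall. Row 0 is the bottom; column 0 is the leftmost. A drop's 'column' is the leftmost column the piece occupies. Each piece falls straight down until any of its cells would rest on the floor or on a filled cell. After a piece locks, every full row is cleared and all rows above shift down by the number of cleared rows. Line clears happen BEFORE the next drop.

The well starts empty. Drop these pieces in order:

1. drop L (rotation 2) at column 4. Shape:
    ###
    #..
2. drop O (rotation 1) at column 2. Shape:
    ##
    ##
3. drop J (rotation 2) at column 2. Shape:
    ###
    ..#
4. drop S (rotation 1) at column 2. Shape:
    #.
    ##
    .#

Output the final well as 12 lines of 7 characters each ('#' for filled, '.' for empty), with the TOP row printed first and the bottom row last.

Drop 1: L rot2 at col 4 lands with bottom-row=0; cleared 0 line(s) (total 0); column heights now [0 0 0 0 2 2 2], max=2
Drop 2: O rot1 at col 2 lands with bottom-row=0; cleared 0 line(s) (total 0); column heights now [0 0 2 2 2 2 2], max=2
Drop 3: J rot2 at col 2 lands with bottom-row=2; cleared 0 line(s) (total 0); column heights now [0 0 4 4 4 2 2], max=4
Drop 4: S rot1 at col 2 lands with bottom-row=4; cleared 0 line(s) (total 0); column heights now [0 0 7 6 4 2 2], max=7

Answer: .......
.......
.......
.......
.......
..#....
..##...
...#...
..###..
....#..
..#####
..###..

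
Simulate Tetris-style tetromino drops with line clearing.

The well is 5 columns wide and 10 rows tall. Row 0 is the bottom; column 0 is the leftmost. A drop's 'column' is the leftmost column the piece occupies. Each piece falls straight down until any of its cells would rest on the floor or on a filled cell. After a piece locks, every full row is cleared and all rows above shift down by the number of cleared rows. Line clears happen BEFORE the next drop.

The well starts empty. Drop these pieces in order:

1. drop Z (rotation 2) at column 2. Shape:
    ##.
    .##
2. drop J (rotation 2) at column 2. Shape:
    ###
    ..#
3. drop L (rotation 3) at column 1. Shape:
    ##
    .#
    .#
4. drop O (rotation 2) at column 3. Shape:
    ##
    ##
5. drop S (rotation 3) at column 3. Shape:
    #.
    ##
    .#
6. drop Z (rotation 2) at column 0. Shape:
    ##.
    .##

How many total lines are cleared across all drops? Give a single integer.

Drop 1: Z rot2 at col 2 lands with bottom-row=0; cleared 0 line(s) (total 0); column heights now [0 0 2 2 1], max=2
Drop 2: J rot2 at col 2 lands with bottom-row=1; cleared 0 line(s) (total 0); column heights now [0 0 3 3 3], max=3
Drop 3: L rot3 at col 1 lands with bottom-row=3; cleared 0 line(s) (total 0); column heights now [0 6 6 3 3], max=6
Drop 4: O rot2 at col 3 lands with bottom-row=3; cleared 0 line(s) (total 0); column heights now [0 6 6 5 5], max=6
Drop 5: S rot3 at col 3 lands with bottom-row=5; cleared 0 line(s) (total 0); column heights now [0 6 6 8 7], max=8
Drop 6: Z rot2 at col 0 lands with bottom-row=6; cleared 0 line(s) (total 0); column heights now [8 8 7 8 7], max=8

Answer: 0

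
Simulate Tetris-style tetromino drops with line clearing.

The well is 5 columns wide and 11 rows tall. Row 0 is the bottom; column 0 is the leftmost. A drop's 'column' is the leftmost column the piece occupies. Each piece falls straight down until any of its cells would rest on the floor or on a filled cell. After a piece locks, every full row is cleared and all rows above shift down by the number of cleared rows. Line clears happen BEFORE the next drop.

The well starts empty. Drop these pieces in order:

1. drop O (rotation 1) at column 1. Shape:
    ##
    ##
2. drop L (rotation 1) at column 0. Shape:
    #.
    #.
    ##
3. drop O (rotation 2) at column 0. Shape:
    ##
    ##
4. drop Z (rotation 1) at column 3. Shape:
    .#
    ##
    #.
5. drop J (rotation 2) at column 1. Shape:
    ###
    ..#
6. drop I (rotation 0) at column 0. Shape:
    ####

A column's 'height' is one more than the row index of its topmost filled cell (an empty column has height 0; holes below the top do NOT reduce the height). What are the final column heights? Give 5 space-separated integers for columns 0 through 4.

Drop 1: O rot1 at col 1 lands with bottom-row=0; cleared 0 line(s) (total 0); column heights now [0 2 2 0 0], max=2
Drop 2: L rot1 at col 0 lands with bottom-row=2; cleared 0 line(s) (total 0); column heights now [5 3 2 0 0], max=5
Drop 3: O rot2 at col 0 lands with bottom-row=5; cleared 0 line(s) (total 0); column heights now [7 7 2 0 0], max=7
Drop 4: Z rot1 at col 3 lands with bottom-row=0; cleared 0 line(s) (total 0); column heights now [7 7 2 2 3], max=7
Drop 5: J rot2 at col 1 lands with bottom-row=6; cleared 0 line(s) (total 0); column heights now [7 8 8 8 3], max=8
Drop 6: I rot0 at col 0 lands with bottom-row=8; cleared 0 line(s) (total 0); column heights now [9 9 9 9 3], max=9

Answer: 9 9 9 9 3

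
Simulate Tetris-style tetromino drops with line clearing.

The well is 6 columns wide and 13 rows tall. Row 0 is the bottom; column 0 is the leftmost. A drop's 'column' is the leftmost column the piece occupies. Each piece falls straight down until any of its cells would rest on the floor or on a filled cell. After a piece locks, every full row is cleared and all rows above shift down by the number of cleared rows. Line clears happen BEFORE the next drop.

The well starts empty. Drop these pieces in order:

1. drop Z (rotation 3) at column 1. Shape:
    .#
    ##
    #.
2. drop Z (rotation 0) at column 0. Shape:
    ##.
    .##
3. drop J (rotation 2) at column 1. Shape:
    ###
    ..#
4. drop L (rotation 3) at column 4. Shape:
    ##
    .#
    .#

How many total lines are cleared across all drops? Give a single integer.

Answer: 0

Derivation:
Drop 1: Z rot3 at col 1 lands with bottom-row=0; cleared 0 line(s) (total 0); column heights now [0 2 3 0 0 0], max=3
Drop 2: Z rot0 at col 0 lands with bottom-row=3; cleared 0 line(s) (total 0); column heights now [5 5 4 0 0 0], max=5
Drop 3: J rot2 at col 1 lands with bottom-row=4; cleared 0 line(s) (total 0); column heights now [5 6 6 6 0 0], max=6
Drop 4: L rot3 at col 4 lands with bottom-row=0; cleared 0 line(s) (total 0); column heights now [5 6 6 6 3 3], max=6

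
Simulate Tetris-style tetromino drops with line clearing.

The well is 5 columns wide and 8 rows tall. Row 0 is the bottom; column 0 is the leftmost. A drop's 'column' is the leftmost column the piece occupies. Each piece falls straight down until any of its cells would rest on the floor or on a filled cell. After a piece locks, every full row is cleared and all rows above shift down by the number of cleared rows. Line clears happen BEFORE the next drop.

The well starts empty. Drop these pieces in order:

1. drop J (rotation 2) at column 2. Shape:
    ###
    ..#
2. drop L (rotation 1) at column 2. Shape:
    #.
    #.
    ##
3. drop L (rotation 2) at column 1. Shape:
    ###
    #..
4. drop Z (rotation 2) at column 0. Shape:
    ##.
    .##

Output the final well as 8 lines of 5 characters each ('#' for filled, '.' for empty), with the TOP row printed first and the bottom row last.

Drop 1: J rot2 at col 2 lands with bottom-row=0; cleared 0 line(s) (total 0); column heights now [0 0 2 2 2], max=2
Drop 2: L rot1 at col 2 lands with bottom-row=2; cleared 0 line(s) (total 0); column heights now [0 0 5 3 2], max=5
Drop 3: L rot2 at col 1 lands with bottom-row=4; cleared 0 line(s) (total 0); column heights now [0 6 6 6 2], max=6
Drop 4: Z rot2 at col 0 lands with bottom-row=6; cleared 0 line(s) (total 0); column heights now [8 8 7 6 2], max=8

Answer: ##...
.##..
.###.
.##..
..#..
..##.
..###
....#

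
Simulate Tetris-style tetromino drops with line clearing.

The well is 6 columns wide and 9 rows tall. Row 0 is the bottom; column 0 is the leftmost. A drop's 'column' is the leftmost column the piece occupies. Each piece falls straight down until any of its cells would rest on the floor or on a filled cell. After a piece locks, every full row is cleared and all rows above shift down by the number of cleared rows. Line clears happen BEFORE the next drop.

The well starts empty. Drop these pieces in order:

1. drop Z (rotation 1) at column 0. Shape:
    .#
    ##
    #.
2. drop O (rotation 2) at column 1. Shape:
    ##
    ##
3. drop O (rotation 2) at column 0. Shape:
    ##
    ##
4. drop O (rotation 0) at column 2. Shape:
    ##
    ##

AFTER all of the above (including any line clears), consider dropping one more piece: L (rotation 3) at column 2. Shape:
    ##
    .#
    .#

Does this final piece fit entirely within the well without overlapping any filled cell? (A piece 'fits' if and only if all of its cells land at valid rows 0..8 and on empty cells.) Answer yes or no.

Answer: no

Derivation:
Drop 1: Z rot1 at col 0 lands with bottom-row=0; cleared 0 line(s) (total 0); column heights now [2 3 0 0 0 0], max=3
Drop 2: O rot2 at col 1 lands with bottom-row=3; cleared 0 line(s) (total 0); column heights now [2 5 5 0 0 0], max=5
Drop 3: O rot2 at col 0 lands with bottom-row=5; cleared 0 line(s) (total 0); column heights now [7 7 5 0 0 0], max=7
Drop 4: O rot0 at col 2 lands with bottom-row=5; cleared 0 line(s) (total 0); column heights now [7 7 7 7 0 0], max=7
Test piece L rot3 at col 2 (width 2): heights before test = [7 7 7 7 0 0]; fits = False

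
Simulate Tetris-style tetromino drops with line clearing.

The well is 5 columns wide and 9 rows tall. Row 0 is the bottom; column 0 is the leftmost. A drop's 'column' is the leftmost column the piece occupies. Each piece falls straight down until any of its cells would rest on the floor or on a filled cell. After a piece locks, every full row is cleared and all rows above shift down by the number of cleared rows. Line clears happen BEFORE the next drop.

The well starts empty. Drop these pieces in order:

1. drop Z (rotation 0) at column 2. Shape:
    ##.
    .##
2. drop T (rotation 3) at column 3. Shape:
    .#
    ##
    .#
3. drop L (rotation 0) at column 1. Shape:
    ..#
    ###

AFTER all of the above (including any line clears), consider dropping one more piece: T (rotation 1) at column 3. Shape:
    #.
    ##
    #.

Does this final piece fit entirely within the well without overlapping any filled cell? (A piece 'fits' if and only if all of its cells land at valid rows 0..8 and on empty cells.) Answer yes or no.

Drop 1: Z rot0 at col 2 lands with bottom-row=0; cleared 0 line(s) (total 0); column heights now [0 0 2 2 1], max=2
Drop 2: T rot3 at col 3 lands with bottom-row=1; cleared 0 line(s) (total 0); column heights now [0 0 2 3 4], max=4
Drop 3: L rot0 at col 1 lands with bottom-row=3; cleared 0 line(s) (total 0); column heights now [0 4 4 5 4], max=5
Test piece T rot1 at col 3 (width 2): heights before test = [0 4 4 5 4]; fits = True

Answer: yes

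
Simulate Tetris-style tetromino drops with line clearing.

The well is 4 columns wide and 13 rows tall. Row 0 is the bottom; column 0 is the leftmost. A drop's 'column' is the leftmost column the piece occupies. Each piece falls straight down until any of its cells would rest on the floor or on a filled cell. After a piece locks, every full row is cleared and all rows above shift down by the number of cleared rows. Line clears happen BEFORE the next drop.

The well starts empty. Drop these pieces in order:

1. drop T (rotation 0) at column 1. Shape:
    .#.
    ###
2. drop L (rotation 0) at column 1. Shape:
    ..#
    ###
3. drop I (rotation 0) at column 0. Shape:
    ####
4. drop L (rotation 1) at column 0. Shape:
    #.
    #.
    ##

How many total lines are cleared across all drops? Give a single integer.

Answer: 1

Derivation:
Drop 1: T rot0 at col 1 lands with bottom-row=0; cleared 0 line(s) (total 0); column heights now [0 1 2 1], max=2
Drop 2: L rot0 at col 1 lands with bottom-row=2; cleared 0 line(s) (total 0); column heights now [0 3 3 4], max=4
Drop 3: I rot0 at col 0 lands with bottom-row=4; cleared 1 line(s) (total 1); column heights now [0 3 3 4], max=4
Drop 4: L rot1 at col 0 lands with bottom-row=3; cleared 0 line(s) (total 1); column heights now [6 4 3 4], max=6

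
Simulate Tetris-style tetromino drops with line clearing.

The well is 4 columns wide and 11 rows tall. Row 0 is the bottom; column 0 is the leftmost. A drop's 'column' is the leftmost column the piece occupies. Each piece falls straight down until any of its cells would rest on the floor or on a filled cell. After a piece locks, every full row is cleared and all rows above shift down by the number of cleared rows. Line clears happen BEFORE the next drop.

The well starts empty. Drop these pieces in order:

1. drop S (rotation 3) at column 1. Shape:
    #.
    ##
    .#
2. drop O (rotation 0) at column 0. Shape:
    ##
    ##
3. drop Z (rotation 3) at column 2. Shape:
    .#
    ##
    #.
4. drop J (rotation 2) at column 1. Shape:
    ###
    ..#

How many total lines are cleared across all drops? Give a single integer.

Answer: 1

Derivation:
Drop 1: S rot3 at col 1 lands with bottom-row=0; cleared 0 line(s) (total 0); column heights now [0 3 2 0], max=3
Drop 2: O rot0 at col 0 lands with bottom-row=3; cleared 0 line(s) (total 0); column heights now [5 5 2 0], max=5
Drop 3: Z rot3 at col 2 lands with bottom-row=2; cleared 1 line(s) (total 1); column heights now [4 4 3 4], max=4
Drop 4: J rot2 at col 1 lands with bottom-row=4; cleared 0 line(s) (total 1); column heights now [4 6 6 6], max=6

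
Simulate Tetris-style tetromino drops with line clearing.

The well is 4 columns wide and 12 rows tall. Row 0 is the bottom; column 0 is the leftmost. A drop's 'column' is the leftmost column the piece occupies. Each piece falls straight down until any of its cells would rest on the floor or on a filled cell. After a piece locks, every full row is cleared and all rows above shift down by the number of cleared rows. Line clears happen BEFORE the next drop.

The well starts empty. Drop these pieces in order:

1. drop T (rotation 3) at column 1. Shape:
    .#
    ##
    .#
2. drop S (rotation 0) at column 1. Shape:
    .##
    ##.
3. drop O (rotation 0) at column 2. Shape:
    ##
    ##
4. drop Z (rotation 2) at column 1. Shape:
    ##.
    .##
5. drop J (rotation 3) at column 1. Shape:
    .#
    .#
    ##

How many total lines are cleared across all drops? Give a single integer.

Answer: 0

Derivation:
Drop 1: T rot3 at col 1 lands with bottom-row=0; cleared 0 line(s) (total 0); column heights now [0 2 3 0], max=3
Drop 2: S rot0 at col 1 lands with bottom-row=3; cleared 0 line(s) (total 0); column heights now [0 4 5 5], max=5
Drop 3: O rot0 at col 2 lands with bottom-row=5; cleared 0 line(s) (total 0); column heights now [0 4 7 7], max=7
Drop 4: Z rot2 at col 1 lands with bottom-row=7; cleared 0 line(s) (total 0); column heights now [0 9 9 8], max=9
Drop 5: J rot3 at col 1 lands with bottom-row=9; cleared 0 line(s) (total 0); column heights now [0 10 12 8], max=12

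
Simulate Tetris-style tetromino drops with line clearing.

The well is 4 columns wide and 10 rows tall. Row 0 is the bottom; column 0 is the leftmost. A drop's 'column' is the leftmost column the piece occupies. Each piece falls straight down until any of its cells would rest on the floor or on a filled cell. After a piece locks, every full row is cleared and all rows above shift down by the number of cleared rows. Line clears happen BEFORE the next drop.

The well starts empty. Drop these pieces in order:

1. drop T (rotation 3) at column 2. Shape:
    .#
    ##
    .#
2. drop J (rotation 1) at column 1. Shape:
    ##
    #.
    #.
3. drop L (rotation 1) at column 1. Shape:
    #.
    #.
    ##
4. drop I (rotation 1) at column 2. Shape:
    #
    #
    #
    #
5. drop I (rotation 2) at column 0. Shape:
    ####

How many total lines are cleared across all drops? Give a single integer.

Answer: 1

Derivation:
Drop 1: T rot3 at col 2 lands with bottom-row=0; cleared 0 line(s) (total 0); column heights now [0 0 2 3], max=3
Drop 2: J rot1 at col 1 lands with bottom-row=0; cleared 0 line(s) (total 0); column heights now [0 3 3 3], max=3
Drop 3: L rot1 at col 1 lands with bottom-row=3; cleared 0 line(s) (total 0); column heights now [0 6 4 3], max=6
Drop 4: I rot1 at col 2 lands with bottom-row=4; cleared 0 line(s) (total 0); column heights now [0 6 8 3], max=8
Drop 5: I rot2 at col 0 lands with bottom-row=8; cleared 1 line(s) (total 1); column heights now [0 6 8 3], max=8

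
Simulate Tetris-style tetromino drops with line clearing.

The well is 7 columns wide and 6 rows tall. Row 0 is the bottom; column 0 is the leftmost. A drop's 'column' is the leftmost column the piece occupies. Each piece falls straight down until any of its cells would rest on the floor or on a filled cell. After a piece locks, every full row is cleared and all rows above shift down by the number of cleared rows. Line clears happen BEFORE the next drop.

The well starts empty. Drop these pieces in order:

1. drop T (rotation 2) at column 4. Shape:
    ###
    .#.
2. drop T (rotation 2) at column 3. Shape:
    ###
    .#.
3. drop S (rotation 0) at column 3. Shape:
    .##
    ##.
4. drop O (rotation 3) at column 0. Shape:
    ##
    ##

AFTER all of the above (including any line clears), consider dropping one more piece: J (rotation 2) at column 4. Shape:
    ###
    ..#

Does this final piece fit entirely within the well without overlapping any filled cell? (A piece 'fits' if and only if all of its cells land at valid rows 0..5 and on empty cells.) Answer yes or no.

Answer: no

Derivation:
Drop 1: T rot2 at col 4 lands with bottom-row=0; cleared 0 line(s) (total 0); column heights now [0 0 0 0 2 2 2], max=2
Drop 2: T rot2 at col 3 lands with bottom-row=2; cleared 0 line(s) (total 0); column heights now [0 0 0 4 4 4 2], max=4
Drop 3: S rot0 at col 3 lands with bottom-row=4; cleared 0 line(s) (total 0); column heights now [0 0 0 5 6 6 2], max=6
Drop 4: O rot3 at col 0 lands with bottom-row=0; cleared 0 line(s) (total 0); column heights now [2 2 0 5 6 6 2], max=6
Test piece J rot2 at col 4 (width 3): heights before test = [2 2 0 5 6 6 2]; fits = False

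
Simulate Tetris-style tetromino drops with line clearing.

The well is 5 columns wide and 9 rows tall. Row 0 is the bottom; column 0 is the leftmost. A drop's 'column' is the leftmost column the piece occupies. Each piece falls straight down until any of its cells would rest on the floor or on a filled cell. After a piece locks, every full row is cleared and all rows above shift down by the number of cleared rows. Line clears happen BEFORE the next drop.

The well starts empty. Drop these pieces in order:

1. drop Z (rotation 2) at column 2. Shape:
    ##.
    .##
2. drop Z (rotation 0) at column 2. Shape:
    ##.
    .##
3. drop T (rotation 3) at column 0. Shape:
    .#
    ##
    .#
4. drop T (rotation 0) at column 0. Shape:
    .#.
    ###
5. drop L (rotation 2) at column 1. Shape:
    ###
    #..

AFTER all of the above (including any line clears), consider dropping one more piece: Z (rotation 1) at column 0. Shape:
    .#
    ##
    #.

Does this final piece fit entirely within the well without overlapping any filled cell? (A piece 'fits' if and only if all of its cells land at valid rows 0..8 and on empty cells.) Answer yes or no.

Answer: no

Derivation:
Drop 1: Z rot2 at col 2 lands with bottom-row=0; cleared 0 line(s) (total 0); column heights now [0 0 2 2 1], max=2
Drop 2: Z rot0 at col 2 lands with bottom-row=2; cleared 0 line(s) (total 0); column heights now [0 0 4 4 3], max=4
Drop 3: T rot3 at col 0 lands with bottom-row=0; cleared 0 line(s) (total 0); column heights now [2 3 4 4 3], max=4
Drop 4: T rot0 at col 0 lands with bottom-row=4; cleared 0 line(s) (total 0); column heights now [5 6 5 4 3], max=6
Drop 5: L rot2 at col 1 lands with bottom-row=6; cleared 0 line(s) (total 0); column heights now [5 8 8 8 3], max=8
Test piece Z rot1 at col 0 (width 2): heights before test = [5 8 8 8 3]; fits = False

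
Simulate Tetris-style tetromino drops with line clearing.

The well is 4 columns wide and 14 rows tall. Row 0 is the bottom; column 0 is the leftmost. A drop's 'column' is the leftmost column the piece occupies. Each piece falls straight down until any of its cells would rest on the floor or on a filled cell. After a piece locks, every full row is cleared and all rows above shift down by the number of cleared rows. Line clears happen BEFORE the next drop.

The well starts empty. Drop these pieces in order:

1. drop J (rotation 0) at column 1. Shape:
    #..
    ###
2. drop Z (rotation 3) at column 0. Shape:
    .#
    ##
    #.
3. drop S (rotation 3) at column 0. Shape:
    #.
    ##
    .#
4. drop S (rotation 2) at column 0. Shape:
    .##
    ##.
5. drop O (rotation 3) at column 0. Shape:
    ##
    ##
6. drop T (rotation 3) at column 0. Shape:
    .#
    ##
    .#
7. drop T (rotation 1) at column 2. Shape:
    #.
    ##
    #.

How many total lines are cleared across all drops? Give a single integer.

Drop 1: J rot0 at col 1 lands with bottom-row=0; cleared 0 line(s) (total 0); column heights now [0 2 1 1], max=2
Drop 2: Z rot3 at col 0 lands with bottom-row=1; cleared 0 line(s) (total 0); column heights now [3 4 1 1], max=4
Drop 3: S rot3 at col 0 lands with bottom-row=4; cleared 0 line(s) (total 0); column heights now [7 6 1 1], max=7
Drop 4: S rot2 at col 0 lands with bottom-row=7; cleared 0 line(s) (total 0); column heights now [8 9 9 1], max=9
Drop 5: O rot3 at col 0 lands with bottom-row=9; cleared 0 line(s) (total 0); column heights now [11 11 9 1], max=11
Drop 6: T rot3 at col 0 lands with bottom-row=11; cleared 0 line(s) (total 0); column heights now [13 14 9 1], max=14
Drop 7: T rot1 at col 2 lands with bottom-row=9; cleared 1 line(s) (total 1); column heights now [12 13 11 1], max=13

Answer: 1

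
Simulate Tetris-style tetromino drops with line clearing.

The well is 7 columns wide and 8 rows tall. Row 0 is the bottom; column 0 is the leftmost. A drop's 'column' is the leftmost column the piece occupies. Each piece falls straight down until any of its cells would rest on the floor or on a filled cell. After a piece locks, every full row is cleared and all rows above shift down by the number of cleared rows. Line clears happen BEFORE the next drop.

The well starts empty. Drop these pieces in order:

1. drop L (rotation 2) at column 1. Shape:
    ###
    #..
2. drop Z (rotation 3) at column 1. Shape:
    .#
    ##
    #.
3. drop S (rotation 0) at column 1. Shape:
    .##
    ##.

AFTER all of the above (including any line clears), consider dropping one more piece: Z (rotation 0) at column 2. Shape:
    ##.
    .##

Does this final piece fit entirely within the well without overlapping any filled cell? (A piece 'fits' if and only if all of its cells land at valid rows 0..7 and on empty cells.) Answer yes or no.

Drop 1: L rot2 at col 1 lands with bottom-row=0; cleared 0 line(s) (total 0); column heights now [0 2 2 2 0 0 0], max=2
Drop 2: Z rot3 at col 1 lands with bottom-row=2; cleared 0 line(s) (total 0); column heights now [0 4 5 2 0 0 0], max=5
Drop 3: S rot0 at col 1 lands with bottom-row=5; cleared 0 line(s) (total 0); column heights now [0 6 7 7 0 0 0], max=7
Test piece Z rot0 at col 2 (width 3): heights before test = [0 6 7 7 0 0 0]; fits = False

Answer: no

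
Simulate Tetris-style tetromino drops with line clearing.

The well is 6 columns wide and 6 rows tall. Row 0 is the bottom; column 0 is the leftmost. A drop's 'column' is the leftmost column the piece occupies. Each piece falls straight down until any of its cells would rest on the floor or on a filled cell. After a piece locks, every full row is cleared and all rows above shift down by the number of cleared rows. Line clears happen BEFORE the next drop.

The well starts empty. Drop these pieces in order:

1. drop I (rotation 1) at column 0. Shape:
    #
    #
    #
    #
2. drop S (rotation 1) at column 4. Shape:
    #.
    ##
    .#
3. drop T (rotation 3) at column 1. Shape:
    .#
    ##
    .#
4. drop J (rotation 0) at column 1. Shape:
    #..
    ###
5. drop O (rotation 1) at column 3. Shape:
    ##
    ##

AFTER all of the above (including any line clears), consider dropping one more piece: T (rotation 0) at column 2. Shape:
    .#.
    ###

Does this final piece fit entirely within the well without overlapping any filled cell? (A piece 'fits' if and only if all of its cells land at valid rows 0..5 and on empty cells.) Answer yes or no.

Drop 1: I rot1 at col 0 lands with bottom-row=0; cleared 0 line(s) (total 0); column heights now [4 0 0 0 0 0], max=4
Drop 2: S rot1 at col 4 lands with bottom-row=0; cleared 0 line(s) (total 0); column heights now [4 0 0 0 3 2], max=4
Drop 3: T rot3 at col 1 lands with bottom-row=0; cleared 0 line(s) (total 0); column heights now [4 2 3 0 3 2], max=4
Drop 4: J rot0 at col 1 lands with bottom-row=3; cleared 0 line(s) (total 0); column heights now [4 5 4 4 3 2], max=5
Drop 5: O rot1 at col 3 lands with bottom-row=4; cleared 0 line(s) (total 0); column heights now [4 5 4 6 6 2], max=6
Test piece T rot0 at col 2 (width 3): heights before test = [4 5 4 6 6 2]; fits = False

Answer: no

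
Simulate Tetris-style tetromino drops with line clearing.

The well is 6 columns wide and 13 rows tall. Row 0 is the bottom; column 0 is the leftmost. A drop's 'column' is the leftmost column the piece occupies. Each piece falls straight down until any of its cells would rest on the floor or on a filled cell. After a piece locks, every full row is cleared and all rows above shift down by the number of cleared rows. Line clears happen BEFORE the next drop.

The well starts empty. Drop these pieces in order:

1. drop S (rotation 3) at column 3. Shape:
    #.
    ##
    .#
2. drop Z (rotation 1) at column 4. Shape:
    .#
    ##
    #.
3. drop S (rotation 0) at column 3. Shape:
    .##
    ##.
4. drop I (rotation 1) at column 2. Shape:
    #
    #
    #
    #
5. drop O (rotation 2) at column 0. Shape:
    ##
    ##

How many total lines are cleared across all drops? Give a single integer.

Answer: 0

Derivation:
Drop 1: S rot3 at col 3 lands with bottom-row=0; cleared 0 line(s) (total 0); column heights now [0 0 0 3 2 0], max=3
Drop 2: Z rot1 at col 4 lands with bottom-row=2; cleared 0 line(s) (total 0); column heights now [0 0 0 3 4 5], max=5
Drop 3: S rot0 at col 3 lands with bottom-row=4; cleared 0 line(s) (total 0); column heights now [0 0 0 5 6 6], max=6
Drop 4: I rot1 at col 2 lands with bottom-row=0; cleared 0 line(s) (total 0); column heights now [0 0 4 5 6 6], max=6
Drop 5: O rot2 at col 0 lands with bottom-row=0; cleared 0 line(s) (total 0); column heights now [2 2 4 5 6 6], max=6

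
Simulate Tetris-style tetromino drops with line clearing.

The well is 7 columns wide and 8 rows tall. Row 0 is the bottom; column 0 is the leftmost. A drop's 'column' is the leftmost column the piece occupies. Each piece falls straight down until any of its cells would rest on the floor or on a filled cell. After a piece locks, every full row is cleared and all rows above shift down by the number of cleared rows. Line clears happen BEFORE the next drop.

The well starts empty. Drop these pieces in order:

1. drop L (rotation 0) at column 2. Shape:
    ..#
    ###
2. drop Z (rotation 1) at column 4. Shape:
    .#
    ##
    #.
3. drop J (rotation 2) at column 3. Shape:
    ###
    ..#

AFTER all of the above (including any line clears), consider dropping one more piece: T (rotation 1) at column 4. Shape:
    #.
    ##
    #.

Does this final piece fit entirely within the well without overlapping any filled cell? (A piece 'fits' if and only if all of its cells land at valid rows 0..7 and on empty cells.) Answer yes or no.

Drop 1: L rot0 at col 2 lands with bottom-row=0; cleared 0 line(s) (total 0); column heights now [0 0 1 1 2 0 0], max=2
Drop 2: Z rot1 at col 4 lands with bottom-row=2; cleared 0 line(s) (total 0); column heights now [0 0 1 1 4 5 0], max=5
Drop 3: J rot2 at col 3 lands with bottom-row=5; cleared 0 line(s) (total 0); column heights now [0 0 1 7 7 7 0], max=7
Test piece T rot1 at col 4 (width 2): heights before test = [0 0 1 7 7 7 0]; fits = False

Answer: no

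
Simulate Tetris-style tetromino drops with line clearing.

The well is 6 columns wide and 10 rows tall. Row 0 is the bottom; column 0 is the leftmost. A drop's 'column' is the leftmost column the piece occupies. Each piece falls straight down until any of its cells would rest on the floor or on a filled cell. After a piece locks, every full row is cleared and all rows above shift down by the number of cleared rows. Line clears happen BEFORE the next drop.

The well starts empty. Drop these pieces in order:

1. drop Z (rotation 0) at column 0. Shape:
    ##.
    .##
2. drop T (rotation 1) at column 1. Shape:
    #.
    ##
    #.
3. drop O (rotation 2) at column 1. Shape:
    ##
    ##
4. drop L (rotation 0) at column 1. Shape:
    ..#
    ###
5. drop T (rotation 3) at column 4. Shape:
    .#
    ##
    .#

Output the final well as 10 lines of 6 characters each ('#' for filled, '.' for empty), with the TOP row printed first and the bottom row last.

Answer: ......
...#..
.###..
.##...
.##...
.#....
.##...
.#...#
##..##
.##..#

Derivation:
Drop 1: Z rot0 at col 0 lands with bottom-row=0; cleared 0 line(s) (total 0); column heights now [2 2 1 0 0 0], max=2
Drop 2: T rot1 at col 1 lands with bottom-row=2; cleared 0 line(s) (total 0); column heights now [2 5 4 0 0 0], max=5
Drop 3: O rot2 at col 1 lands with bottom-row=5; cleared 0 line(s) (total 0); column heights now [2 7 7 0 0 0], max=7
Drop 4: L rot0 at col 1 lands with bottom-row=7; cleared 0 line(s) (total 0); column heights now [2 8 8 9 0 0], max=9
Drop 5: T rot3 at col 4 lands with bottom-row=0; cleared 0 line(s) (total 0); column heights now [2 8 8 9 2 3], max=9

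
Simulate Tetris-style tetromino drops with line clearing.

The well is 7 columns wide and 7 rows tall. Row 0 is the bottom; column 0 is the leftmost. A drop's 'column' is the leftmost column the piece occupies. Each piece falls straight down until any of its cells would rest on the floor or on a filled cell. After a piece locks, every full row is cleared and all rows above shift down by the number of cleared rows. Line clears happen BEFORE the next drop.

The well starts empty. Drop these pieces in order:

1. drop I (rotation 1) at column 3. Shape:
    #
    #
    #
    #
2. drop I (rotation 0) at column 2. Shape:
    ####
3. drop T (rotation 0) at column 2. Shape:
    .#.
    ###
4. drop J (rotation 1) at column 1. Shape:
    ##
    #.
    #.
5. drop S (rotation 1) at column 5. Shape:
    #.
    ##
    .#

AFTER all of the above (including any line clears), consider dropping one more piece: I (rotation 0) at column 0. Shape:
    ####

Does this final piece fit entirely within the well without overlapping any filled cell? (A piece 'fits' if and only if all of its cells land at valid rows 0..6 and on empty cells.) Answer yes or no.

Answer: no

Derivation:
Drop 1: I rot1 at col 3 lands with bottom-row=0; cleared 0 line(s) (total 0); column heights now [0 0 0 4 0 0 0], max=4
Drop 2: I rot0 at col 2 lands with bottom-row=4; cleared 0 line(s) (total 0); column heights now [0 0 5 5 5 5 0], max=5
Drop 3: T rot0 at col 2 lands with bottom-row=5; cleared 0 line(s) (total 0); column heights now [0 0 6 7 6 5 0], max=7
Drop 4: J rot1 at col 1 lands with bottom-row=4; cleared 0 line(s) (total 0); column heights now [0 7 7 7 6 5 0], max=7
Drop 5: S rot1 at col 5 lands with bottom-row=4; cleared 0 line(s) (total 0); column heights now [0 7 7 7 6 7 6], max=7
Test piece I rot0 at col 0 (width 4): heights before test = [0 7 7 7 6 7 6]; fits = False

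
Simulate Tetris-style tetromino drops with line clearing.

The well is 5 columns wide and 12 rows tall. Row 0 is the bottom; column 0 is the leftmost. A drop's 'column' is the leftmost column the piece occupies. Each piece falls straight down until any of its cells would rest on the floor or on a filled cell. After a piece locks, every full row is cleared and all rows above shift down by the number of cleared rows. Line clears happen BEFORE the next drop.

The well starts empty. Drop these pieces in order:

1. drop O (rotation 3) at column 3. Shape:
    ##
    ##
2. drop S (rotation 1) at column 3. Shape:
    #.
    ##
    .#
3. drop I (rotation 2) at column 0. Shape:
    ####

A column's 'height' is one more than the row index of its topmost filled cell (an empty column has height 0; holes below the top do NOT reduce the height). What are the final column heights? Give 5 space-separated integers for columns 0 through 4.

Answer: 6 6 6 6 4

Derivation:
Drop 1: O rot3 at col 3 lands with bottom-row=0; cleared 0 line(s) (total 0); column heights now [0 0 0 2 2], max=2
Drop 2: S rot1 at col 3 lands with bottom-row=2; cleared 0 line(s) (total 0); column heights now [0 0 0 5 4], max=5
Drop 3: I rot2 at col 0 lands with bottom-row=5; cleared 0 line(s) (total 0); column heights now [6 6 6 6 4], max=6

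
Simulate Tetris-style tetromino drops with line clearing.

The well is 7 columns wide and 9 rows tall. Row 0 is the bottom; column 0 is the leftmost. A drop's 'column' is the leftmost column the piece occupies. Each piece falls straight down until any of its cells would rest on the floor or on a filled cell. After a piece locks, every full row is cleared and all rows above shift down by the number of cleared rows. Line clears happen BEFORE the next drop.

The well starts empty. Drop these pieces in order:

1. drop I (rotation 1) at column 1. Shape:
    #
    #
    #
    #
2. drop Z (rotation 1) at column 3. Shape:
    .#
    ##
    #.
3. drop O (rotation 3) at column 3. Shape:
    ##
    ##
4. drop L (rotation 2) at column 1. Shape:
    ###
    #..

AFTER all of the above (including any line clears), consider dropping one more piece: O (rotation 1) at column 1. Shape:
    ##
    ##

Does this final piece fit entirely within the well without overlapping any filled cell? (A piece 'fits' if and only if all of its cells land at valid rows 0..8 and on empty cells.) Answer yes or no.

Drop 1: I rot1 at col 1 lands with bottom-row=0; cleared 0 line(s) (total 0); column heights now [0 4 0 0 0 0 0], max=4
Drop 2: Z rot1 at col 3 lands with bottom-row=0; cleared 0 line(s) (total 0); column heights now [0 4 0 2 3 0 0], max=4
Drop 3: O rot3 at col 3 lands with bottom-row=3; cleared 0 line(s) (total 0); column heights now [0 4 0 5 5 0 0], max=5
Drop 4: L rot2 at col 1 lands with bottom-row=4; cleared 0 line(s) (total 0); column heights now [0 6 6 6 5 0 0], max=6
Test piece O rot1 at col 1 (width 2): heights before test = [0 6 6 6 5 0 0]; fits = True

Answer: yes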